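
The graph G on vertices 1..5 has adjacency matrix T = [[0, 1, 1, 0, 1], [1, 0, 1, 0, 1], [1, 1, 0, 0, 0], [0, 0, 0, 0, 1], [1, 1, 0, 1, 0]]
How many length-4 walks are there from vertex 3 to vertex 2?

The number of length-4 walks from vertex 3 to vertex 2 is entry (3,2) of T^4, where T is the adjacency matrix.
T^2 = [[3, 2, 1, 1, 1], [2, 3, 1, 1, 1], [1, 1, 2, 0, 2], [1, 1, 0, 1, 0], [1, 1, 2, 0, 3]]
T^3 = [[4, 5, 5, 1, 6], [5, 4, 5, 1, 6], [5, 5, 2, 2, 2], [1, 1, 2, 0, 3], [6, 6, 2, 3, 2]]
T^4 = [[16, 15, 9, 6, 10], [15, 16, 9, 6, 10], [9, 9, 10, 2, 12], [6, 6, 2, 3, 2], [10, 10, 12, 2, 15]]

9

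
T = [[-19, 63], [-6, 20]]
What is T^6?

[[-377, 1323], [-126, 442]]

tr T = 1 and det T = -2, so the characteristic polynomial is λ² − (1)λ + (-2) with roots 2 and -1.
Eigenvectors give P = [[3, 7], [1, 2]] with P⁻¹ = [[-2, 7], [1, -3]], and T = P·diag(2, -1)·P⁻¹.
Then T^6 = P·diag(64, 1)·P⁻¹ = [[192, 7], [64, 2]] · [[-2, 7], [1, -3]] = [[-377, 1323], [-126, 442]].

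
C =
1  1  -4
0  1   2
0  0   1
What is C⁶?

C = I + N where N = [[0, 1, -4], [0, 0, 2], [0, 0, 0]] is strictly upper-triangular, so N³ = 0.
(I + N)⁶ = I + 6·N + 15·N² = [[1, 6, 6], [0, 1, 12], [0, 0, 1]].

[[1, 6, 6], [0, 1, 12], [0, 0, 1]]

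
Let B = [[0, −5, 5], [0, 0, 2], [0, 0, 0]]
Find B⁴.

[[0, 0, 0], [0, 0, 0], [0, 0, 0]]

B is strictly triangular, hence nilpotent: B³ = 0, so B⁴ = 0.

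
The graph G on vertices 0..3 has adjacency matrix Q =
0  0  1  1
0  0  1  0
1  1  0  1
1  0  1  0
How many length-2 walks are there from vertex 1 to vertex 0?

The number of length-2 walks from vertex 1 to vertex 0 is entry (1,0) of Q², where Q is the adjacency matrix.
Q² = [[2, 1, 1, 1], [1, 1, 0, 1], [1, 0, 3, 1], [1, 1, 1, 2]]

1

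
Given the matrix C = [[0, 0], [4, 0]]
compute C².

C is strictly triangular, hence nilpotent: C² = 0, so C² = 0.

[[0, 0], [0, 0]]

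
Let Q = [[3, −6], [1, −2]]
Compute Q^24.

Q² = Q (a projection; rank 1, trace 1), so Q^24 = Q.

[[3, −6], [1, −2]]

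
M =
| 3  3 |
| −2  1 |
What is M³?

[[−15, 21], [−14, −29]]

M² = [[3, 12], [−8, −5]]
M³ = [[−15, 21], [−14, −29]]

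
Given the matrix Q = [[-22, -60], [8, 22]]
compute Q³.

[[-88, -240], [32, 88]]

tr Q = 0 and det Q = -4, so the characteristic polynomial is λ² − (0)λ + (-4) with roots 2 and -2.
Eigenvectors give P = [[5, -3], [-2, 1]] with P⁻¹ = [[-1, -3], [-2, -5]], and Q = P·diag(2, -2)·P⁻¹.
Then Q³ = P·diag(8, -8)·P⁻¹ = [[40, 24], [-16, -8]] · [[-1, -3], [-2, -5]] = [[-88, -240], [32, 88]].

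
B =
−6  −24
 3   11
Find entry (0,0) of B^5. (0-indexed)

tr B = 5 and det B = 6, so the characteristic polynomial is λ² − (5)λ + (6) with roots 3 and 2.
Eigenvectors give P = [[8, −3], [−3, 1]] with P⁻¹ = [[−1, −3], [−3, −8]], and B = P·diag(3, 2)·P⁻¹.
Then B^5 = P·diag(243, 32)·P⁻¹ = [[1944, −96], [−729, 32]] · [[−1, −3], [−3, −8]] = [[−1656, −5064], [633, 1931]].

−1656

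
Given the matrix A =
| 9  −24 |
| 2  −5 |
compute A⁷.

[[8745, −26232], [2186, −6557]]

tr A = 4 and det A = 3, so the characteristic polynomial is λ² − (4)λ + (3) with roots 3 and 1.
Eigenvectors give P = [[−4, 3], [−1, 1]] with P⁻¹ = [[−1, 3], [−1, 4]], and A = P·diag(3, 1)·P⁻¹.
Then A⁷ = P·diag(2187, 1)·P⁻¹ = [[−8748, 3], [−2187, 1]] · [[−1, 3], [−1, 4]] = [[8745, −26232], [2186, −6557]].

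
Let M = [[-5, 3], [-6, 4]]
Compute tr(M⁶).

65

tr M = -1 and det M = -2, so the characteristic polynomial is λ² − (-1)λ + (-2) with roots -2 and 1.
Eigenvectors give P = [[1, -1], [1, -2]] with P⁻¹ = [[2, -1], [1, -1]], and M = P·diag(-2, 1)·P⁻¹.
Then M⁶ = P·diag(64, 1)·P⁻¹ = [[64, -1], [64, -2]] · [[2, -1], [1, -1]] = [[127, -63], [126, -62]].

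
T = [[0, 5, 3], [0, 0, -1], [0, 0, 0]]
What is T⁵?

[[0, 0, 0], [0, 0, 0], [0, 0, 0]]

T is strictly triangular, hence nilpotent: T³ = 0, so T⁵ = 0.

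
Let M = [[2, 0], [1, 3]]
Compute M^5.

[[32, 0], [211, 243]]

tr M = 5 and det M = 6, so the characteristic polynomial is λ² − (5)λ + (6) with roots 3 and 2.
Eigenvectors give P = [[0, -1], [-1, 1]] with P⁻¹ = [[-1, -1], [-1, 0]], and M = P·diag(3, 2)·P⁻¹.
Then M^5 = P·diag(243, 32)·P⁻¹ = [[0, -32], [-243, 32]] · [[-1, -1], [-1, 0]] = [[32, 0], [211, 243]].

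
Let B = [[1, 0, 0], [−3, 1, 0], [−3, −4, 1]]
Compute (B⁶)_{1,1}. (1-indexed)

B = I + N where N = [[0, 0, 0], [−3, 0, 0], [−3, −4, 0]] is strictly lower-triangular, so N³ = 0.
(I + N)⁶ = I + 6·N + 15·N² = [[1, 0, 0], [−18, 1, 0], [162, −24, 1]].

1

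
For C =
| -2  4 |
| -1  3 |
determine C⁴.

C² = [[0, 4], [-1, 5]]
C³ = [[-4, 12], [-3, 11]]
C⁴ = [[-4, 20], [-5, 21]]

[[-4, 20], [-5, 21]]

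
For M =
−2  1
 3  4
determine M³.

[[−8, 15], [45, 82]]

M² = [[7, 2], [6, 19]]
M³ = [[−8, 15], [45, 82]]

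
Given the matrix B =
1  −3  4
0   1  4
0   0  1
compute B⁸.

[[1, −24, −304], [0, 1, 32], [0, 0, 1]]

B = I + N where N = [[0, −3, 4], [0, 0, 4], [0, 0, 0]] is strictly upper-triangular, so N³ = 0.
(I + N)⁸ = I + 8·N + 28·N² = [[1, −24, −304], [0, 1, 32], [0, 0, 1]].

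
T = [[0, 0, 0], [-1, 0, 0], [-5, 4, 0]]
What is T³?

T is strictly triangular, hence nilpotent: T³ = 0, so T³ = 0.

[[0, 0, 0], [0, 0, 0], [0, 0, 0]]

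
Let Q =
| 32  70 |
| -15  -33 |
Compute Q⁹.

[[121682, 282730], [-60585, -140853]]

tr Q = -1 and det Q = -6, so the characteristic polynomial is λ² − (-1)λ + (-6) with roots 2 and -3.
Eigenvectors give P = [[-7, 2], [3, -1]] with P⁻¹ = [[-1, -2], [-3, -7]], and Q = P·diag(2, -3)·P⁻¹.
Then Q⁹ = P·diag(512, -19683)·P⁻¹ = [[-3584, -39366], [1536, 19683]] · [[-1, -2], [-3, -7]] = [[121682, 282730], [-60585, -140853]].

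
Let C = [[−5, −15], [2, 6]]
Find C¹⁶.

C² = C (a projection; rank 1, trace 1), so C¹⁶ = C.

[[−5, −15], [2, 6]]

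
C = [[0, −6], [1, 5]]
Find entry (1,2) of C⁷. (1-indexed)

tr C = 5 and det C = 6, so the characteristic polynomial is λ² − (5)λ + (6) with roots 2 and 3.
Eigenvectors give P = [[−3, −2], [1, 1]] with P⁻¹ = [[−1, −2], [1, 3]], and C = P·diag(2, 3)·P⁻¹.
Then C⁷ = P·diag(128, 2187)·P⁻¹ = [[−384, −4374], [128, 2187]] · [[−1, −2], [1, 3]] = [[−3990, −12354], [2059, 6305]].

−12354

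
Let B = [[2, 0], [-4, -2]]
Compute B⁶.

tr B = 0 and det B = -4, so the characteristic polynomial is λ² − (0)λ + (-4) with roots -2 and 2.
Eigenvectors give P = [[0, -1], [1, 1]] with P⁻¹ = [[1, 1], [-1, 0]], and B = P·diag(-2, 2)·P⁻¹.
Then B⁶ = P·diag(64, 64)·P⁻¹ = [[0, -64], [64, 64]] · [[1, 1], [-1, 0]] = [[64, 0], [0, 64]].

[[64, 0], [0, 64]]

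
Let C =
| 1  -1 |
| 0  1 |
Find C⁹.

[[1, -9], [0, 1]]

C = I + N where N = [[0, -1], [0, 0]] is strictly upper-triangular, so N² = 0.
(I + N)⁹ = I + 9·N = [[1, -9], [0, 1]].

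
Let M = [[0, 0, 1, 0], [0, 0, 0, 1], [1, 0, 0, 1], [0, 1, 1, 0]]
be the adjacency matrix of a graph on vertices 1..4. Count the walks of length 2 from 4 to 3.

0

The number of length-2 walks from vertex 4 to vertex 3 is entry (4,3) of M², where M is the adjacency matrix.
M² = [[1, 0, 0, 1], [0, 1, 1, 0], [0, 1, 2, 0], [1, 0, 0, 2]]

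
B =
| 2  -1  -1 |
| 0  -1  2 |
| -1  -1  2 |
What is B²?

[[5, 0, -6], [-2, -1, 2], [-4, 0, 3]]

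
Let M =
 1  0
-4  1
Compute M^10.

M = I + N where N = [[0, 0], [-4, 0]] is strictly lower-triangular, so N^2 = 0.
(I + N)^10 = I + 10·N = [[1, 0], [-40, 1]].

[[1, 0], [-40, 1]]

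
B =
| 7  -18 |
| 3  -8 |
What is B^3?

tr B = -1 and det B = -2, so the characteristic polynomial is λ² − (-1)λ + (-2) with roots -2 and 1.
Eigenvectors give P = [[2, -3], [1, -1]] with P⁻¹ = [[-1, 3], [-1, 2]], and B = P·diag(-2, 1)·P⁻¹.
Then B^3 = P·diag(-8, 1)·P⁻¹ = [[-16, -3], [-8, -1]] · [[-1, 3], [-1, 2]] = [[19, -54], [9, -26]].

[[19, -54], [9, -26]]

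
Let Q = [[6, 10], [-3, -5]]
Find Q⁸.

Q² = Q (a projection; rank 1, trace 1), so Q⁸ = Q.

[[6, 10], [-3, -5]]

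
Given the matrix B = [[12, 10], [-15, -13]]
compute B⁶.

tr B = -1 and det B = -6, so the characteristic polynomial is λ² − (-1)λ + (-6) with roots 2 and -3.
Eigenvectors give P = [[-1, -2], [1, 3]] with P⁻¹ = [[-3, -2], [1, 1]], and B = P·diag(2, -3)·P⁻¹.
Then B⁶ = P·diag(64, 729)·P⁻¹ = [[-64, -1458], [64, 2187]] · [[-3, -2], [1, 1]] = [[-1266, -1330], [1995, 2059]].

[[-1266, -1330], [1995, 2059]]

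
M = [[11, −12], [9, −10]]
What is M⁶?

[[253, −252], [189, −188]]

tr M = 1 and det M = −2, so the characteristic polynomial is λ² − (1)λ + (−2) with roots 2 and −1.
Eigenvectors give P = [[4, 1], [3, 1]] with P⁻¹ = [[1, −1], [−3, 4]], and M = P·diag(2, −1)·P⁻¹.
Then M⁶ = P·diag(64, 1)·P⁻¹ = [[256, 1], [192, 1]] · [[1, −1], [−3, 4]] = [[253, −252], [189, −188]].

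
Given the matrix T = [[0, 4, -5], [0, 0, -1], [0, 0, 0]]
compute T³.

[[0, 0, 0], [0, 0, 0], [0, 0, 0]]

T is strictly triangular, hence nilpotent: T³ = 0, so T³ = 0.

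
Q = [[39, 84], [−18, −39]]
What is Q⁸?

[[6561, 0], [0, 6561]]

tr Q = 0 and det Q = −9, so the characteristic polynomial is λ² − (0)λ + (−9) with roots 3 and −3.
Eigenvectors give P = [[7, −2], [−3, 1]] with P⁻¹ = [[1, 2], [3, 7]], and Q = P·diag(3, −3)·P⁻¹.
Then Q⁸ = P·diag(6561, 6561)·P⁻¹ = [[45927, −13122], [−19683, 6561]] · [[1, 2], [3, 7]] = [[6561, 0], [0, 6561]].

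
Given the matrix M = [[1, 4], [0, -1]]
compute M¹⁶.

M² = I (check: tr M = 0 and det M = -1), so M¹⁶ = I since 16 is even.

[[1, 0], [0, 1]]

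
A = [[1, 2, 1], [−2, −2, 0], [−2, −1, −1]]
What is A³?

[[1, −4, −5], [6, 6, 4], [6, 7, 3]]

A² = [[−5, −3, 0], [2, 0, −2], [2, −1, −1]]
A³ = [[1, −4, −5], [6, 6, 4], [6, 7, 3]]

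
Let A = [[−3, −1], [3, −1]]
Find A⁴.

A² = [[6, 4], [−12, −2]]
A³ = [[−6, −10], [30, 14]]
A⁴ = [[−12, 16], [−48, −44]]

[[−12, 16], [−48, −44]]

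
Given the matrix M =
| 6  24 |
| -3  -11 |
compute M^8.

[[-50184, -151320], [18915, 57001]]

tr M = -5 and det M = 6, so the characteristic polynomial is λ² − (-5)λ + (6) with roots -3 and -2.
Eigenvectors give P = [[8, 3], [-3, -1]] with P⁻¹ = [[-1, -3], [3, 8]], and M = P·diag(-3, -2)·P⁻¹.
Then M^8 = P·diag(6561, 256)·P⁻¹ = [[52488, 768], [-19683, -256]] · [[-1, -3], [3, 8]] = [[-50184, -151320], [18915, 57001]].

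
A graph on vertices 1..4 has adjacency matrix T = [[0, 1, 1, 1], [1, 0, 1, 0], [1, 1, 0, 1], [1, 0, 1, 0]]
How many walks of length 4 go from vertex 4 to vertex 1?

The number of length-4 walks from vertex 4 to vertex 1 is entry (4,1) of T⁴, where T is the adjacency matrix.
T² = [[3, 1, 2, 1], [1, 2, 1, 2], [2, 1, 3, 1], [1, 2, 1, 2]]
T³ = [[4, 5, 5, 5], [5, 2, 5, 2], [5, 5, 4, 5], [5, 2, 5, 2]]
T⁴ = [[15, 9, 14, 9], [9, 10, 9, 10], [14, 9, 15, 9], [9, 10, 9, 10]]

9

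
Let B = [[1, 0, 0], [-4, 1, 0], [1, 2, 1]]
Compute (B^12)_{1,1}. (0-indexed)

1

B = I + N where N = [[0, 0, 0], [-4, 0, 0], [1, 2, 0]] is strictly lower-triangular, so N^3 = 0.
(I + N)^12 = I + 12·N + 66·N^2 = [[1, 0, 0], [-48, 1, 0], [-516, 24, 1]].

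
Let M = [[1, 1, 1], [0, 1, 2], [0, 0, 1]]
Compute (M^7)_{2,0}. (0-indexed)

0

M = I + N where N = [[0, 1, 1], [0, 0, 2], [0, 0, 0]] is strictly upper-triangular, so N^3 = 0.
(I + N)^7 = I + 7·N + 21·N^2 = [[1, 7, 49], [0, 1, 14], [0, 0, 1]].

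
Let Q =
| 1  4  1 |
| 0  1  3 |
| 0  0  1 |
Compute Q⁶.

Q = I + N where N = [[0, 4, 1], [0, 0, 3], [0, 0, 0]] is strictly upper-triangular, so N³ = 0.
(I + N)⁶ = I + 6·N + 15·N² = [[1, 24, 186], [0, 1, 18], [0, 0, 1]].

[[1, 24, 186], [0, 1, 18], [0, 0, 1]]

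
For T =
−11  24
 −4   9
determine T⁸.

[[19681, −39360], [6560, −13119]]

tr T = −2 and det T = −3, so the characteristic polynomial is λ² − (−2)λ + (−3) with roots 1 and −3.
Eigenvectors give P = [[−2, −3], [−1, −1]] with P⁻¹ = [[1, −3], [−1, 2]], and T = P·diag(1, −3)·P⁻¹.
Then T⁸ = P·diag(1, 6561)·P⁻¹ = [[−2, −19683], [−1, −6561]] · [[1, −3], [−1, 2]] = [[19681, −39360], [6560, −13119]].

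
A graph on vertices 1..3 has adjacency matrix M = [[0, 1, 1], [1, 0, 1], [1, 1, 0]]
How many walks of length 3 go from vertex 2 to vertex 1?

3

The number of length-3 walks from vertex 2 to vertex 1 is entry (2,1) of M³, where M is the adjacency matrix.
M² = [[2, 1, 1], [1, 2, 1], [1, 1, 2]]
M³ = [[2, 3, 3], [3, 2, 3], [3, 3, 2]]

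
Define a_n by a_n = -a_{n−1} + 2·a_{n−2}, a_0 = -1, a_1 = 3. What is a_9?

With companion matrix M = [[-1, 2], [1, 0]], [a_n, a_{n−1}]ᵀ = M·[a_{n−1}, a_{n−2}]ᵀ, so [a_9, a_8]ᵀ = M^8·[a_1, a_0]ᵀ.
M^8 = [[171, -170], [-85, 86]], giving [a_9, a_8]ᵀ = [[683], [-341]].

683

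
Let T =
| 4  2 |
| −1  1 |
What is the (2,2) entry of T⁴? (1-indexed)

−49

tr T = 5 and det T = 6, so the characteristic polynomial is λ² − (5)λ + (6) with roots 3 and 2.
Eigenvectors give P = [[2, −1], [−1, 1]] with P⁻¹ = [[1, 1], [1, 2]], and T = P·diag(3, 2)·P⁻¹.
Then T⁴ = P·diag(81, 16)·P⁻¹ = [[162, −16], [−81, 16]] · [[1, 1], [1, 2]] = [[146, 130], [−65, −49]].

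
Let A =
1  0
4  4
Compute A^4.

A^2 = [[1, 0], [20, 16]]
A^3 = [[1, 0], [84, 64]]
A^4 = [[1, 0], [340, 256]]

[[1, 0], [340, 256]]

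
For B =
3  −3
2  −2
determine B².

[[3, −3], [2, −2]]

B² = B (a projection; rank 1, trace 1), so B² = B.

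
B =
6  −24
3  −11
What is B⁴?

[[−504, 1560], [−195, 601]]

tr B = −5 and det B = 6, so the characteristic polynomial is λ² − (−5)λ + (6) with roots −2 and −3.
Eigenvectors give P = [[3, −8], [1, −3]] with P⁻¹ = [[3, −8], [1, −3]], and B = P·diag(−2, −3)·P⁻¹.
Then B⁴ = P·diag(16, 81)·P⁻¹ = [[48, −648], [16, −243]] · [[3, −8], [1, −3]] = [[−504, 1560], [−195, 601]].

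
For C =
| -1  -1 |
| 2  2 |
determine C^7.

C² = C (a projection; rank 1, trace 1), so C^7 = C.

[[-1, -1], [2, 2]]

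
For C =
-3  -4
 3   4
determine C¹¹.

C² = C (a projection; rank 1, trace 1), so C¹¹ = C.

[[-3, -4], [3, 4]]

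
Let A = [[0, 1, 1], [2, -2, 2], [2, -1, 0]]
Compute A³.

[[-2, 8, -2], [4, -6, 8], [8, -10, 6]]

A² = [[4, -3, 2], [0, 4, -2], [-2, 4, 0]]
A³ = [[-2, 8, -2], [4, -6, 8], [8, -10, 6]]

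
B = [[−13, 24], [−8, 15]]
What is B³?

[[−85, 168], [−56, 111]]

tr B = 2 and det B = −3, so the characteristic polynomial is λ² − (2)λ + (−3) with roots 3 and −1.
Eigenvectors give P = [[−3, 2], [−2, 1]] with P⁻¹ = [[1, −2], [2, −3]], and B = P·diag(3, −1)·P⁻¹.
Then B³ = P·diag(27, −1)·P⁻¹ = [[−81, −2], [−54, −1]] · [[1, −2], [2, −3]] = [[−85, 168], [−56, 111]].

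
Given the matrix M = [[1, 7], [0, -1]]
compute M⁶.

[[1, 0], [0, 1]]

M² = I (check: tr M = 0 and det M = -1), so M⁶ = I since 6 is even.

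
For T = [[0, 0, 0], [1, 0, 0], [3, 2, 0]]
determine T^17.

T is strictly triangular, hence nilpotent: T^3 = 0, so T^17 = 0.

[[0, 0, 0], [0, 0, 0], [0, 0, 0]]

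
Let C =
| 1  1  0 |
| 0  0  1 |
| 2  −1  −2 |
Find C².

[[1, 1, 1], [2, −1, −2], [−2, 4, 3]]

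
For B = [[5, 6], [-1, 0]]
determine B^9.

tr B = 5 and det B = 6, so the characteristic polynomial is λ² − (5)λ + (6) with roots 3 and 2.
Eigenvectors give P = [[-3, 2], [1, -1]] with P⁻¹ = [[-1, -2], [-1, -3]], and B = P·diag(3, 2)·P⁻¹.
Then B^9 = P·diag(19683, 512)·P⁻¹ = [[-59049, 1024], [19683, -512]] · [[-1, -2], [-1, -3]] = [[58025, 115026], [-19171, -37830]].

[[58025, 115026], [-19171, -37830]]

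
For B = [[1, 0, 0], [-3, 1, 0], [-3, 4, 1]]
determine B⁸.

B = I + N where N = [[0, 0, 0], [-3, 0, 0], [-3, 4, 0]] is strictly lower-triangular, so N³ = 0.
(I + N)⁸ = I + 8·N + 28·N² = [[1, 0, 0], [-24, 1, 0], [-360, 32, 1]].

[[1, 0, 0], [-24, 1, 0], [-360, 32, 1]]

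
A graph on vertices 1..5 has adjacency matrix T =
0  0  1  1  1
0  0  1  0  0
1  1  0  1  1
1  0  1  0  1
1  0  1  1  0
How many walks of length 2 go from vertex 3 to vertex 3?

4

The number of length-2 walks from vertex 3 to vertex 3 is entry (3,3) of T², where T is the adjacency matrix.
T² = [[3, 1, 2, 2, 2], [1, 1, 0, 1, 1], [2, 0, 4, 2, 2], [2, 1, 2, 3, 2], [2, 1, 2, 2, 3]]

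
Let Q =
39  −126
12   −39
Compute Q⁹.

[[255879, −826686], [78732, −255879]]

tr Q = 0 and det Q = −9, so the characteristic polynomial is λ² − (0)λ + (−9) with roots 3 and −3.
Eigenvectors give P = [[7, −3], [2, −1]] with P⁻¹ = [[1, −3], [2, −7]], and Q = P·diag(3, −3)·P⁻¹.
Then Q⁹ = P·diag(19683, −19683)·P⁻¹ = [[137781, 59049], [39366, 19683]] · [[1, −3], [2, −7]] = [[255879, −826686], [78732, −255879]].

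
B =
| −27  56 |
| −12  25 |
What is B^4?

tr B = −2 and det B = −3, so the characteristic polynomial is λ² − (−2)λ + (−3) with roots 1 and −3.
Eigenvectors give P = [[−2, −7], [−1, −3]] with P⁻¹ = [[3, −7], [−1, 2]], and B = P·diag(1, −3)·P⁻¹.
Then B^4 = P·diag(1, 81)·P⁻¹ = [[−2, −567], [−1, −243]] · [[3, −7], [−1, 2]] = [[561, −1120], [240, −479]].

[[561, −1120], [240, −479]]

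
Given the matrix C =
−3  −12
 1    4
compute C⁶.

[[−3, −12], [1, 4]]

C² = C (a projection; rank 1, trace 1), so C⁶ = C.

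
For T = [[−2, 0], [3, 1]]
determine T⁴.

[[16, 0], [−15, 1]]

tr T = −1 and det T = −2, so the characteristic polynomial is λ² − (−1)λ + (−2) with roots −2 and 1.
Eigenvectors give P = [[1, 0], [−1, −1]] with P⁻¹ = [[1, 0], [−1, −1]], and T = P·diag(−2, 1)·P⁻¹.
Then T⁴ = P·diag(16, 1)·P⁻¹ = [[16, 0], [−16, −1]] · [[1, 0], [−1, −1]] = [[16, 0], [−15, 1]].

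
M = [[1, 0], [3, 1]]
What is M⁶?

M = I + N where N = [[0, 0], [3, 0]] is strictly lower-triangular, so N² = 0.
(I + N)⁶ = I + 6·N = [[1, 0], [18, 1]].

[[1, 0], [18, 1]]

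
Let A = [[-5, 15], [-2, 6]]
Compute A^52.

[[-5, 15], [-2, 6]]

A² = A (a projection; rank 1, trace 1), so A^52 = A.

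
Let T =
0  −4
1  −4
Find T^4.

[[−48, 128], [−32, 80]]

T^2 = [[−4, 16], [−4, 12]]
T^3 = [[16, −48], [12, −32]]
T^4 = [[−48, 128], [−32, 80]]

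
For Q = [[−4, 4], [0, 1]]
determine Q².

[[16, −12], [0, 1]]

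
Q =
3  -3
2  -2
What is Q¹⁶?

Q² = Q (a projection; rank 1, trace 1), so Q¹⁶ = Q.

[[3, -3], [2, -2]]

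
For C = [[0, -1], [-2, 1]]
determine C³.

[[2, -3], [-6, 5]]

C² = [[2, -1], [-2, 3]]
C³ = [[2, -3], [-6, 5]]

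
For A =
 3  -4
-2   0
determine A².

[[17, -12], [-6, 8]]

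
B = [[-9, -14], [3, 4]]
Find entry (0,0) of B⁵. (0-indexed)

-1509

tr B = -5 and det B = 6, so the characteristic polynomial is λ² − (-5)λ + (6) with roots -3 and -2.
Eigenvectors give P = [[7, -2], [-3, 1]] with P⁻¹ = [[1, 2], [3, 7]], and B = P·diag(-3, -2)·P⁻¹.
Then B⁵ = P·diag(-243, -32)·P⁻¹ = [[-1701, 64], [729, -32]] · [[1, 2], [3, 7]] = [[-1509, -2954], [633, 1234]].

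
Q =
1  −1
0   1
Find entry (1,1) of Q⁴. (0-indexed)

1

Q = I + N where N = [[0, −1], [0, 0]] is strictly upper-triangular, so N² = 0.
(I + N)⁴ = I + 4·N = [[1, −4], [0, 1]].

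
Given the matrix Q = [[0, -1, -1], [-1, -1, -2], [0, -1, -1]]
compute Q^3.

[[-2, -6, -8], [-4, -10, -14], [-2, -6, -8]]

Q^2 = [[1, 2, 3], [1, 4, 5], [1, 2, 3]]
Q^3 = [[-2, -6, -8], [-4, -10, -14], [-2, -6, -8]]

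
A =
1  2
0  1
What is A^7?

[[1, 14], [0, 1]]

A = I + N where N = [[0, 2], [0, 0]] is strictly upper-triangular, so N^2 = 0.
(I + N)^7 = I + 7·N = [[1, 14], [0, 1]].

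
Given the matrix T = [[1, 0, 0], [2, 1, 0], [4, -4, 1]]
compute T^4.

T = I + N where N = [[0, 0, 0], [2, 0, 0], [4, -4, 0]] is strictly lower-triangular, so N^3 = 0.
(I + N)^4 = I + 4·N + 6·N^2 = [[1, 0, 0], [8, 1, 0], [-32, -16, 1]].

[[1, 0, 0], [8, 1, 0], [-32, -16, 1]]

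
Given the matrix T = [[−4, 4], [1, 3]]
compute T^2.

[[20, −4], [−1, 13]]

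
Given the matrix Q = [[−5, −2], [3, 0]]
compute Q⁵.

tr Q = −5 and det Q = 6, so the characteristic polynomial is λ² − (−5)λ + (6) with roots −3 and −2.
Eigenvectors give P = [[−1, 2], [1, −3]] with P⁻¹ = [[−3, −2], [−1, −1]], and Q = P·diag(−3, −2)·P⁻¹.
Then Q⁵ = P·diag(−243, −32)·P⁻¹ = [[243, −64], [−243, 96]] · [[−3, −2], [−1, −1]] = [[−665, −422], [633, 390]].

[[−665, −422], [633, 390]]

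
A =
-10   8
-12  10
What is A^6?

tr A = 0 and det A = -4, so the characteristic polynomial is λ² − (0)λ + (-4) with roots 2 and -2.
Eigenvectors give P = [[-2, 1], [-3, 1]] with P⁻¹ = [[1, -1], [3, -2]], and A = P·diag(2, -2)·P⁻¹.
Then A^6 = P·diag(64, 64)·P⁻¹ = [[-128, 64], [-192, 64]] · [[1, -1], [3, -2]] = [[64, 0], [0, 64]].

[[64, 0], [0, 64]]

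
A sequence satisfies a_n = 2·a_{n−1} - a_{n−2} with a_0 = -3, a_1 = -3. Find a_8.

-3

With companion matrix T = [[2, -1], [1, 0]], [a_n, a_{n−1}]ᵀ = T·[a_{n−1}, a_{n−2}]ᵀ, so [a_8, a_7]ᵀ = T^7·[a_1, a_0]ᵀ.
T^7 = [[8, -7], [7, -6]], giving [a_8, a_7]ᵀ = [[-3], [-3]].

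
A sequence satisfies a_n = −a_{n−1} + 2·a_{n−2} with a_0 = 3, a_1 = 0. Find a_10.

With companion matrix M = [[−1, 2], [1, 0]], [a_n, a_{n−1}]ᵀ = M·[a_{n−1}, a_{n−2}]ᵀ, so [a_10, a_9]ᵀ = M^9·[a_1, a_0]ᵀ.
M^9 = [[−341, 342], [171, −170]], giving [a_10, a_9]ᵀ = [[1026], [−510]].

1026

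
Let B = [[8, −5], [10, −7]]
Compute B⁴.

tr B = 1 and det B = −6, so the characteristic polynomial is λ² − (1)λ + (−6) with roots −2 and 3.
Eigenvectors give P = [[1, 1], [2, 1]] with P⁻¹ = [[−1, 1], [2, −1]], and B = P·diag(−2, 3)·P⁻¹.
Then B⁴ = P·diag(16, 81)·P⁻¹ = [[16, 81], [32, 81]] · [[−1, 1], [2, −1]] = [[146, −65], [130, −49]].

[[146, −65], [130, −49]]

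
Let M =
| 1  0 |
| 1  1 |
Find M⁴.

M = I + N where N = [[0, 0], [1, 0]] is strictly lower-triangular, so N² = 0.
(I + N)⁴ = I + 4·N = [[1, 0], [4, 1]].

[[1, 0], [4, 1]]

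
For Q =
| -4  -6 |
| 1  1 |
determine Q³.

[[-22, -42], [7, 13]]

tr Q = -3 and det Q = 2, so the characteristic polynomial is λ² − (-3)λ + (2) with roots -1 and -2.
Eigenvectors give P = [[2, -3], [-1, 1]] with P⁻¹ = [[-1, -3], [-1, -2]], and Q = P·diag(-1, -2)·P⁻¹.
Then Q³ = P·diag(-1, -8)·P⁻¹ = [[-2, 24], [1, -8]] · [[-1, -3], [-1, -2]] = [[-22, -42], [7, 13]].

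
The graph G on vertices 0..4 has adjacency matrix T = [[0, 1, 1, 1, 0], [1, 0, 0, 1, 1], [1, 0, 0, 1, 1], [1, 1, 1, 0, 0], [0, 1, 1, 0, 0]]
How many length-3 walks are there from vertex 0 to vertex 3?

5

The number of length-3 walks from vertex 0 to vertex 3 is entry (0,3) of T^3, where T is the adjacency matrix.
T^2 = [[3, 1, 1, 2, 2], [1, 3, 3, 1, 0], [1, 3, 3, 1, 0], [2, 1, 1, 3, 2], [2, 0, 0, 2, 2]]
T^3 = [[4, 7, 7, 5, 2], [7, 2, 2, 7, 6], [7, 2, 2, 7, 6], [5, 7, 7, 4, 2], [2, 6, 6, 2, 0]]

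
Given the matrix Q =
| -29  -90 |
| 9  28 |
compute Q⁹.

[[-5129, -15390], [1539, 4618]]

tr Q = -1 and det Q = -2, so the characteristic polynomial is λ² − (-1)λ + (-2) with roots -2 and 1.
Eigenvectors give P = [[10, -3], [-3, 1]] with P⁻¹ = [[1, 3], [3, 10]], and Q = P·diag(-2, 1)·P⁻¹.
Then Q⁹ = P·diag(-512, 1)·P⁻¹ = [[-5120, -3], [1536, 1]] · [[1, 3], [3, 10]] = [[-5129, -15390], [1539, 4618]].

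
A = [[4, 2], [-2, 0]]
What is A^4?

[[80, 64], [-64, -48]]

A^2 = [[12, 8], [-8, -4]]
A^3 = [[32, 24], [-24, -16]]
A^4 = [[80, 64], [-64, -48]]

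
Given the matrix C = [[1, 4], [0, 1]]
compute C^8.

[[1, 32], [0, 1]]

C = I + N where N = [[0, 4], [0, 0]] is strictly upper-triangular, so N^2 = 0.
(I + N)^8 = I + 8·N = [[1, 32], [0, 1]].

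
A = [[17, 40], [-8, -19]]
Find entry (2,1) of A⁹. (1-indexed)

-39368

tr A = -2 and det A = -3, so the characteristic polynomial is λ² − (-2)λ + (-3) with roots 1 and -3.
Eigenvectors give P = [[-5, 2], [2, -1]] with P⁻¹ = [[-1, -2], [-2, -5]], and A = P·diag(1, -3)·P⁻¹.
Then A⁹ = P·diag(1, -19683)·P⁻¹ = [[-5, -39366], [2, 19683]] · [[-1, -2], [-2, -5]] = [[78737, 196840], [-39368, -98419]].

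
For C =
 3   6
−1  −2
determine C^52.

[[3, 6], [−1, −2]]

C² = C (a projection; rank 1, trace 1), so C^52 = C.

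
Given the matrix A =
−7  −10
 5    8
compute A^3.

[[−43, −70], [35, 62]]

tr A = 1 and det A = −6, so the characteristic polynomial is λ² − (1)λ + (−6) with roots 3 and −2.
Eigenvectors give P = [[−1, 2], [1, −1]] with P⁻¹ = [[1, 2], [1, 1]], and A = P·diag(3, −2)·P⁻¹.
Then A^3 = P·diag(27, −8)·P⁻¹ = [[−27, −16], [27, 8]] · [[1, 2], [1, 1]] = [[−43, −70], [35, 62]].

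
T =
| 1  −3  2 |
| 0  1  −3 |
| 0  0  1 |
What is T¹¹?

[[1, −33, 517], [0, 1, −33], [0, 0, 1]]

T = I + N where N = [[0, −3, 2], [0, 0, −3], [0, 0, 0]] is strictly upper-triangular, so N³ = 0.
(I + N)¹¹ = I + 11·N + 55·N² = [[1, −33, 517], [0, 1, −33], [0, 0, 1]].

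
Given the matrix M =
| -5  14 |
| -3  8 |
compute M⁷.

[[-761, 1778], [-381, 890]]

tr M = 3 and det M = 2, so the characteristic polynomial is λ² − (3)λ + (2) with roots 2 and 1.
Eigenvectors give P = [[-2, 7], [-1, 3]] with P⁻¹ = [[3, -7], [1, -2]], and M = P·diag(2, 1)·P⁻¹.
Then M⁷ = P·diag(128, 1)·P⁻¹ = [[-256, 7], [-128, 3]] · [[3, -7], [1, -2]] = [[-761, 1778], [-381, 890]].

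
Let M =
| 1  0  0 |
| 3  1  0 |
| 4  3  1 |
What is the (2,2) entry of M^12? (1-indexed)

1

M = I + N where N = [[0, 0, 0], [3, 0, 0], [4, 3, 0]] is strictly lower-triangular, so N^3 = 0.
(I + N)^12 = I + 12·N + 66·N^2 = [[1, 0, 0], [36, 1, 0], [642, 36, 1]].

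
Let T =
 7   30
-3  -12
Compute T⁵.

[[1867, 6330], [-633, -2142]]

tr T = -5 and det T = 6, so the characteristic polynomial is λ² − (-5)λ + (6) with roots -3 and -2.
Eigenvectors give P = [[-3, 10], [1, -3]] with P⁻¹ = [[3, 10], [1, 3]], and T = P·diag(-3, -2)·P⁻¹.
Then T⁵ = P·diag(-243, -32)·P⁻¹ = [[729, -320], [-243, 96]] · [[3, 10], [1, 3]] = [[1867, 6330], [-633, -2142]].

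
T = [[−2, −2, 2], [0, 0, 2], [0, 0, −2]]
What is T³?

[[−8, −8, 40], [0, 0, 8], [0, 0, −8]]

T² = [[4, 4, −12], [0, 0, −4], [0, 0, 4]]
T³ = [[−8, −8, 40], [0, 0, 8], [0, 0, −8]]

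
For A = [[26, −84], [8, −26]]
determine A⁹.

[[6656, −21504], [2048, −6656]]

tr A = 0 and det A = −4, so the characteristic polynomial is λ² − (0)λ + (−4) with roots −2 and 2.
Eigenvectors give P = [[3, 7], [1, 2]] with P⁻¹ = [[−2, 7], [1, −3]], and A = P·diag(−2, 2)·P⁻¹.
Then A⁹ = P·diag(−512, 512)·P⁻¹ = [[−1536, 3584], [−512, 1024]] · [[−2, 7], [1, −3]] = [[6656, −21504], [2048, −6656]].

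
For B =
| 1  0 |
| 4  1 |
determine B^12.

[[1, 0], [48, 1]]

B = I + N where N = [[0, 0], [4, 0]] is strictly lower-triangular, so N^2 = 0.
(I + N)^12 = I + 12·N = [[1, 0], [48, 1]].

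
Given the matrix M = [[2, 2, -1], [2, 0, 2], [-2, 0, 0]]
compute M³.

M² = [[10, 4, 2], [0, 4, -2], [-4, -4, 2]]
M³ = [[24, 20, -2], [12, 0, 8], [-20, -8, -4]]

[[24, 20, -2], [12, 0, 8], [-20, -8, -4]]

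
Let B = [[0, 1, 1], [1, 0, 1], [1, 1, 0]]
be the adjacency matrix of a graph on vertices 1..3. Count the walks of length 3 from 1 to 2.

3

The number of length-3 walks from vertex 1 to vertex 2 is entry (1,2) of B³, where B is the adjacency matrix.
B² = [[2, 1, 1], [1, 2, 1], [1, 1, 2]]
B³ = [[2, 3, 3], [3, 2, 3], [3, 3, 2]]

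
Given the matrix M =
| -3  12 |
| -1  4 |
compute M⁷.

[[-3, 12], [-1, 4]]

M² = M (a projection; rank 1, trace 1), so M⁷ = M.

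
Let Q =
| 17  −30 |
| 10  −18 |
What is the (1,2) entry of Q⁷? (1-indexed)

tr Q = −1 and det Q = −6, so the characteristic polynomial is λ² − (−1)λ + (−6) with roots 2 and −3.
Eigenvectors give P = [[2, −3], [1, −2]] with P⁻¹ = [[2, −3], [1, −2]], and Q = P·diag(2, −3)·P⁻¹.
Then Q⁷ = P·diag(128, −2187)·P⁻¹ = [[256, 6561], [128, 4374]] · [[2, −3], [1, −2]] = [[7073, −13890], [4630, −9132]].

−13890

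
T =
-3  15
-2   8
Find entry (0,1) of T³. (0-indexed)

tr T = 5 and det T = 6, so the characteristic polynomial is λ² − (5)λ + (6) with roots 3 and 2.
Eigenvectors give P = [[-5, -3], [-2, -1]] with P⁻¹ = [[1, -3], [-2, 5]], and T = P·diag(3, 2)·P⁻¹.
Then T³ = P·diag(27, 8)·P⁻¹ = [[-135, -24], [-54, -8]] · [[1, -3], [-2, 5]] = [[-87, 285], [-38, 122]].

285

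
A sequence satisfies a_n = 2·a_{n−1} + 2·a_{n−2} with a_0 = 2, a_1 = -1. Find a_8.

With companion matrix A = [[2, 2], [1, 0]], [a_n, a_{n−1}]ᵀ = A·[a_{n−1}, a_{n−2}]ᵀ, so [a_8, a_7]ᵀ = A⁷·[a_1, a_0]ᵀ.
A⁷ = [[896, 656], [328, 240]], giving [a_8, a_7]ᵀ = [[416], [152]].

416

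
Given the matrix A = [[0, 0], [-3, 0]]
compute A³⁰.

[[0, 0], [0, 0]]

A is strictly triangular, hence nilpotent: A² = 0, so A³⁰ = 0.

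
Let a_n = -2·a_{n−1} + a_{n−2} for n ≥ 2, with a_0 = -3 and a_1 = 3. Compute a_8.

With companion matrix Q = [[-2, 1], [1, 0]], [a_n, a_{n−1}]ᵀ = Q·[a_{n−1}, a_{n−2}]ᵀ, so [a_8, a_7]ᵀ = Q⁷·[a_1, a_0]ᵀ.
Q⁷ = [[-408, 169], [169, -70]], giving [a_8, a_7]ᵀ = [[-1731], [717]].

-1731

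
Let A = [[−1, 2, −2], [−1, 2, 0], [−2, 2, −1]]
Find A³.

A² = [[3, −2, 4], [−1, 2, 2], [2, −2, 5]]
A³ = [[−9, 10, −10], [−5, 6, 0], [−10, 10, −9]]

[[−9, 10, −10], [−5, 6, 0], [−10, 10, −9]]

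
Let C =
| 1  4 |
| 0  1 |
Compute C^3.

[[1, 12], [0, 1]]

C = I + N where N = [[0, 4], [0, 0]] is strictly upper-triangular, so N^2 = 0.
(I + N)^3 = I + 3·N = [[1, 12], [0, 1]].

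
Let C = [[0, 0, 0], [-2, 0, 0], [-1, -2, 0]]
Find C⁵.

[[0, 0, 0], [0, 0, 0], [0, 0, 0]]

C is strictly triangular, hence nilpotent: C³ = 0, so C⁵ = 0.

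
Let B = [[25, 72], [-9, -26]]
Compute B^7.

[[1033, 3096], [-387, -1160]]

tr B = -1 and det B = -2, so the characteristic polynomial is λ² − (-1)λ + (-2) with roots 1 and -2.
Eigenvectors give P = [[-3, -8], [1, 3]] with P⁻¹ = [[-3, -8], [1, 3]], and B = P·diag(1, -2)·P⁻¹.
Then B^7 = P·diag(1, -128)·P⁻¹ = [[-3, 1024], [1, -384]] · [[-3, -8], [1, 3]] = [[1033, 3096], [-387, -1160]].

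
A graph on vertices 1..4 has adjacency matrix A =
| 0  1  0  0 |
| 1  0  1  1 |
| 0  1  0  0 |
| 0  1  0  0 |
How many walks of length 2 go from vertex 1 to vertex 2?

0

The number of length-2 walks from vertex 1 to vertex 2 is entry (1,2) of A², where A is the adjacency matrix.
A² = [[1, 0, 1, 1], [0, 3, 0, 0], [1, 0, 1, 1], [1, 0, 1, 1]]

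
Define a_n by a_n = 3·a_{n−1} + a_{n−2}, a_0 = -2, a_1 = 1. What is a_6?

With companion matrix T = [[3, 1], [1, 0]], [a_n, a_{n−1}]ᵀ = T·[a_{n−1}, a_{n−2}]ᵀ, so [a_6, a_5]ᵀ = T^5·[a_1, a_0]ᵀ.
T^5 = [[360, 109], [109, 33]], giving [a_6, a_5]ᵀ = [[142], [43]].

142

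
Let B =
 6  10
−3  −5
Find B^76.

B² = B (a projection; rank 1, trace 1), so B^76 = B.

[[6, 10], [−3, −5]]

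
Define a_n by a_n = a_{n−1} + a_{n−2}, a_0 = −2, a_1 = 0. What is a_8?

−26

With companion matrix Q = [[1, 1], [1, 0]], [a_n, a_{n−1}]ᵀ = Q·[a_{n−1}, a_{n−2}]ᵀ, so [a_8, a_7]ᵀ = Q⁷·[a_1, a_0]ᵀ.
Q⁷ = [[21, 13], [13, 8]], giving [a_8, a_7]ᵀ = [[−26], [−16]].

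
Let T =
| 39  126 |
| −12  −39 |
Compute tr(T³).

tr T = 0 and det T = −9, so the characteristic polynomial is λ² − (0)λ + (−9) with roots 3 and −3.
Eigenvectors give P = [[7, −3], [−2, 1]] with P⁻¹ = [[1, 3], [2, 7]], and T = P·diag(3, −3)·P⁻¹.
Then T³ = P·diag(27, −27)·P⁻¹ = [[189, 81], [−54, −27]] · [[1, 3], [2, 7]] = [[351, 1134], [−108, −351]].

0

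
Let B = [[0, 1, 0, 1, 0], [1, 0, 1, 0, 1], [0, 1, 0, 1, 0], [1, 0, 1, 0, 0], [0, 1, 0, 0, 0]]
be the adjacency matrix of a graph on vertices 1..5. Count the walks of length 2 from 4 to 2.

The number of length-2 walks from vertex 4 to vertex 2 is entry (4,2) of B², where B is the adjacency matrix.
B² = [[2, 0, 2, 0, 1], [0, 3, 0, 2, 0], [2, 0, 2, 0, 1], [0, 2, 0, 2, 0], [1, 0, 1, 0, 1]]

2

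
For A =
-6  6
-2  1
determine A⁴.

tr A = -5 and det A = 6, so the characteristic polynomial is λ² − (-5)λ + (6) with roots -3 and -2.
Eigenvectors give P = [[2, -3], [1, -2]] with P⁻¹ = [[2, -3], [1, -2]], and A = P·diag(-3, -2)·P⁻¹.
Then A⁴ = P·diag(81, 16)·P⁻¹ = [[162, -48], [81, -32]] · [[2, -3], [1, -2]] = [[276, -390], [130, -179]].

[[276, -390], [130, -179]]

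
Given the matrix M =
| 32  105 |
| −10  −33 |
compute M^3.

[[218, 735], [−70, −237]]

tr M = −1 and det M = −6, so the characteristic polynomial is λ² − (−1)λ + (−6) with roots 2 and −3.
Eigenvectors give P = [[−7, 3], [2, −1]] with P⁻¹ = [[−1, −3], [−2, −7]], and M = P·diag(2, −3)·P⁻¹.
Then M^3 = P·diag(8, −27)·P⁻¹ = [[−56, −81], [16, 27]] · [[−1, −3], [−2, −7]] = [[218, 735], [−70, −237]].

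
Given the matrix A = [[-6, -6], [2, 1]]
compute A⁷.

[[-8364, -12354], [4118, 6049]]

tr A = -5 and det A = 6, so the characteristic polynomial is λ² − (-5)λ + (6) with roots -3 and -2.
Eigenvectors give P = [[-2, -3], [1, 2]] with P⁻¹ = [[-2, -3], [1, 2]], and A = P·diag(-3, -2)·P⁻¹.
Then A⁷ = P·diag(-2187, -128)·P⁻¹ = [[4374, 384], [-2187, -256]] · [[-2, -3], [1, 2]] = [[-8364, -12354], [4118, 6049]].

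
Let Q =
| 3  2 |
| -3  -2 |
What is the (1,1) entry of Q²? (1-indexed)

3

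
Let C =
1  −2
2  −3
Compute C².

[[−3, 4], [−4, 5]]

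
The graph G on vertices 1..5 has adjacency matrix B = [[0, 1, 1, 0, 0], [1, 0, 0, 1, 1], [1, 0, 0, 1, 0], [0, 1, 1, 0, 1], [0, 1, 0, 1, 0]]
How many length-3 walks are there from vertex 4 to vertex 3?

The number of length-3 walks from vertex 4 to vertex 3 is entry (4,3) of B³, where B is the adjacency matrix.
B² = [[2, 0, 0, 2, 1], [0, 3, 2, 1, 1], [0, 2, 2, 0, 1], [2, 1, 0, 3, 1], [1, 1, 1, 1, 2]]
B³ = [[0, 5, 4, 1, 2], [5, 2, 1, 6, 4], [4, 1, 0, 5, 2], [1, 6, 5, 2, 4], [2, 4, 2, 4, 2]]

5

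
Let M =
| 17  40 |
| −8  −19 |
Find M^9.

[[78737, 196840], [−39368, −98419]]

tr M = −2 and det M = −3, so the characteristic polynomial is λ² − (−2)λ + (−3) with roots 1 and −3.
Eigenvectors give P = [[5, −2], [−2, 1]] with P⁻¹ = [[1, 2], [2, 5]], and M = P·diag(1, −3)·P⁻¹.
Then M^9 = P·diag(1, −19683)·P⁻¹ = [[5, 39366], [−2, −19683]] · [[1, 2], [2, 5]] = [[78737, 196840], [−39368, −98419]].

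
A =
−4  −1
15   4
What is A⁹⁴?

A² = I (check: tr A = 0 and det A = −1), so A⁹⁴ = I since 94 is even.

[[1, 0], [0, 1]]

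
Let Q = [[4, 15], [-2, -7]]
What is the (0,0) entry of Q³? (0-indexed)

34

tr Q = -3 and det Q = 2, so the characteristic polynomial is λ² − (-3)λ + (2) with roots -2 and -1.
Eigenvectors give P = [[-5, -3], [2, 1]] with P⁻¹ = [[1, 3], [-2, -5]], and Q = P·diag(-2, -1)·P⁻¹.
Then Q³ = P·diag(-8, -1)·P⁻¹ = [[40, 3], [-16, -1]] · [[1, 3], [-2, -5]] = [[34, 105], [-14, -43]].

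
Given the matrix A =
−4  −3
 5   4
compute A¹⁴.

A² = I (check: tr A = 0 and det A = −1), so A¹⁴ = I since 14 is even.

[[1, 0], [0, 1]]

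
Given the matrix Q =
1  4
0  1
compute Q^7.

[[1, 28], [0, 1]]

Q = I + N where N = [[0, 4], [0, 0]] is strictly upper-triangular, so N^2 = 0.
(I + N)^7 = I + 7·N = [[1, 28], [0, 1]].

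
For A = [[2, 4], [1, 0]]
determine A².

[[8, 8], [2, 4]]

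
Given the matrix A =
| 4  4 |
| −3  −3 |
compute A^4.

A² = A (a projection; rank 1, trace 1), so A^4 = A.

[[4, 4], [−3, −3]]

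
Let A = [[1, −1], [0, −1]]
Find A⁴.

[[1, 0], [0, 1]]

A² = I (check: tr A = 0 and det A = −1), so A⁴ = I since 4 is even.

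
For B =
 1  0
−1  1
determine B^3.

[[1, 0], [−3, 1]]

B = I + N where N = [[0, 0], [−1, 0]] is strictly lower-triangular, so N^2 = 0.
(I + N)^3 = I + 3·N = [[1, 0], [−3, 1]].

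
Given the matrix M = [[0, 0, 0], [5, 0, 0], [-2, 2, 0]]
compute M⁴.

[[0, 0, 0], [0, 0, 0], [0, 0, 0]]

M is strictly triangular, hence nilpotent: M³ = 0, so M⁴ = 0.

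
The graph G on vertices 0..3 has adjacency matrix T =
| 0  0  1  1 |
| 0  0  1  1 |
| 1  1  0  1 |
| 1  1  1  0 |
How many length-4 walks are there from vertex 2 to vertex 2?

15

The number of length-4 walks from vertex 2 to vertex 2 is entry (2,2) of T⁴, where T is the adjacency matrix.
T² = [[2, 2, 1, 1], [2, 2, 1, 1], [1, 1, 3, 2], [1, 1, 2, 3]]
T³ = [[2, 2, 5, 5], [2, 2, 5, 5], [5, 5, 4, 5], [5, 5, 5, 4]]
T⁴ = [[10, 10, 9, 9], [10, 10, 9, 9], [9, 9, 15, 14], [9, 9, 14, 15]]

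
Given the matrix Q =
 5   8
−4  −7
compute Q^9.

tr Q = −2 and det Q = −3, so the characteristic polynomial is λ² − (−2)λ + (−3) with roots −3 and 1.
Eigenvectors give P = [[−1, −2], [1, 1]] with P⁻¹ = [[1, 2], [−1, −1]], and Q = P·diag(−3, 1)·P⁻¹.
Then Q^9 = P·diag(−19683, 1)·P⁻¹ = [[19683, −2], [−19683, 1]] · [[1, 2], [−1, −1]] = [[19685, 39368], [−19684, −39367]].

[[19685, 39368], [−19684, −39367]]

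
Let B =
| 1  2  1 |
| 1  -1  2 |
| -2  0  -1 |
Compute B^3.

[[-7, 2, -3], [5, -11, 5], [-2, 4, -7]]

B^2 = [[1, 0, 4], [-4, 3, -3], [0, -4, -1]]
B^3 = [[-7, 2, -3], [5, -11, 5], [-2, 4, -7]]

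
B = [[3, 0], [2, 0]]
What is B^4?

B^2 = [[9, 0], [6, 0]]
B^3 = [[27, 0], [18, 0]]
B^4 = [[81, 0], [54, 0]]

[[81, 0], [54, 0]]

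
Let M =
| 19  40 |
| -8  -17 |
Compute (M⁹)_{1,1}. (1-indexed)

98419

tr M = 2 and det M = -3, so the characteristic polynomial is λ² − (2)λ + (-3) with roots -1 and 3.
Eigenvectors give P = [[-2, 5], [1, -2]] with P⁻¹ = [[2, 5], [1, 2]], and M = P·diag(-1, 3)·P⁻¹.
Then M⁹ = P·diag(-1, 19683)·P⁻¹ = [[2, 98415], [-1, -39366]] · [[2, 5], [1, 2]] = [[98419, 196840], [-39368, -78737]].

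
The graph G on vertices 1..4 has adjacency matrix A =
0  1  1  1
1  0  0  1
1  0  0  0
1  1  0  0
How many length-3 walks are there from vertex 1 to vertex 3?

The number of length-3 walks from vertex 1 to vertex 3 is entry (1,3) of A³, where A is the adjacency matrix.
A² = [[3, 1, 0, 1], [1, 2, 1, 1], [0, 1, 1, 1], [1, 1, 1, 2]]
A³ = [[2, 4, 3, 4], [4, 2, 1, 3], [3, 1, 0, 1], [4, 3, 1, 2]]

3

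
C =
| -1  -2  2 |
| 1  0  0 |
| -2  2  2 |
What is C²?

[[-5, 6, 2], [-1, -2, 2], [0, 8, 0]]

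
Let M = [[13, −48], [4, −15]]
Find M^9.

[[59053, −236208], [19684, −78735]]

tr M = −2 and det M = −3, so the characteristic polynomial is λ² − (−2)λ + (−3) with roots 1 and −3.
Eigenvectors give P = [[4, 3], [1, 1]] with P⁻¹ = [[1, −3], [−1, 4]], and M = P·diag(1, −3)·P⁻¹.
Then M^9 = P·diag(1, −19683)·P⁻¹ = [[4, −59049], [1, −19683]] · [[1, −3], [−1, 4]] = [[59053, −236208], [19684, −78735]].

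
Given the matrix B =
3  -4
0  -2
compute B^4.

[[81, -52], [0, 16]]

B^2 = [[9, -4], [0, 4]]
B^3 = [[27, -28], [0, -8]]
B^4 = [[81, -52], [0, 16]]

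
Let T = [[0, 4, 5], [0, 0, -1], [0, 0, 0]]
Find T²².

T is strictly triangular, hence nilpotent: T³ = 0, so T²² = 0.

[[0, 0, 0], [0, 0, 0], [0, 0, 0]]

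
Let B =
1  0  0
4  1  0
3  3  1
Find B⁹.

[[1, 0, 0], [36, 1, 0], [459, 27, 1]]

B = I + N where N = [[0, 0, 0], [4, 0, 0], [3, 3, 0]] is strictly lower-triangular, so N³ = 0.
(I + N)⁹ = I + 9·N + 36·N² = [[1, 0, 0], [36, 1, 0], [459, 27, 1]].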